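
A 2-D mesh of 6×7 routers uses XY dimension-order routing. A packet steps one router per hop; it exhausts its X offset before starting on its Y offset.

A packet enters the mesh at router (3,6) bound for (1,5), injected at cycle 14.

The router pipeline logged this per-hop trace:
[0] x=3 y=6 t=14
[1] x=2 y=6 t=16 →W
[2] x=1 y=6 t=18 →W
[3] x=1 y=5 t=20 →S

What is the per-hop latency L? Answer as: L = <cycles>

L = 2

Δcyc across hop 0→1: 16 − 14 = 2.
One hop costs L cycles, so L = 2.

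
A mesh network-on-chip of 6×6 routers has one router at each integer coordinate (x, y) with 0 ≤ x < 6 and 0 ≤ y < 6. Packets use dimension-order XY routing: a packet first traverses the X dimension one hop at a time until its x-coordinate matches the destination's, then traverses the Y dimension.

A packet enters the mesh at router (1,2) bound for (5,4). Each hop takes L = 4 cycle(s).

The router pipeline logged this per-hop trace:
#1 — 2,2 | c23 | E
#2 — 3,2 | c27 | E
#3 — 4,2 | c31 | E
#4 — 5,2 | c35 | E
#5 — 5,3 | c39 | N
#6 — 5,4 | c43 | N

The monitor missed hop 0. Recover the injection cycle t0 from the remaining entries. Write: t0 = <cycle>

At hop 1 the cycle is 23; in general cyc_k = t0 + kL.
So t0 = 23 − 1·4 = 19.

t0 = 19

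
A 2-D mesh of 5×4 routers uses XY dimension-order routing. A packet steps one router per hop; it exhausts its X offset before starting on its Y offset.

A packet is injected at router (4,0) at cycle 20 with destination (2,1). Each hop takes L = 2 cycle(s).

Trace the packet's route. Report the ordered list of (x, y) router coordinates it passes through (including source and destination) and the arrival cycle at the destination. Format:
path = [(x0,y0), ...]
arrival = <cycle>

#0 — 4,0 | c20
#1 — 3,0 | c22 | W
#2 — 2,0 | c24 | W
#3 — 2,1 | c26 | N

path = [(4,0), (3,0), (2,0), (2,1)]
arrival = 26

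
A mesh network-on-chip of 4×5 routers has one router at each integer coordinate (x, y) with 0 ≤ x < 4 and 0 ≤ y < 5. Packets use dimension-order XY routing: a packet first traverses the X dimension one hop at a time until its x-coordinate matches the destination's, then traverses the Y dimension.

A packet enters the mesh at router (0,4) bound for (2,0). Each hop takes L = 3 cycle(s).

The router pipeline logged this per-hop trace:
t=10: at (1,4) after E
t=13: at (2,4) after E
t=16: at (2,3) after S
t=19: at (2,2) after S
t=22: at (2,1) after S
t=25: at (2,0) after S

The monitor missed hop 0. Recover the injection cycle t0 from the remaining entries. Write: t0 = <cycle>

At hop 1 the cycle is 10; in general cyc_k = t0 + kL.
Therefore t0 = 10 − L = 7.

t0 = 7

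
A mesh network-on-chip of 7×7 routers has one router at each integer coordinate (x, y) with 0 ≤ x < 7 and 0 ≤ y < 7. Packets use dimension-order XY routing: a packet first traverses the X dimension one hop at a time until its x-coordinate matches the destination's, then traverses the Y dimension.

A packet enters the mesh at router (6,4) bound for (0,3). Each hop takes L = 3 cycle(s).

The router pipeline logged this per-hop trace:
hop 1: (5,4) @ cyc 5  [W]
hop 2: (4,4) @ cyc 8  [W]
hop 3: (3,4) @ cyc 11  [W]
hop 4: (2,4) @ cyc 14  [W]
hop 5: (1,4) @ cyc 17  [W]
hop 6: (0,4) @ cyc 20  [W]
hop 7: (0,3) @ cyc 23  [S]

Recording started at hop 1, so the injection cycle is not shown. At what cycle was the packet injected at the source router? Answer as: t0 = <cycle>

The first recorded entry is hop 1 at cycle 5.
Therefore t0 = 5 − L = 2.

t0 = 2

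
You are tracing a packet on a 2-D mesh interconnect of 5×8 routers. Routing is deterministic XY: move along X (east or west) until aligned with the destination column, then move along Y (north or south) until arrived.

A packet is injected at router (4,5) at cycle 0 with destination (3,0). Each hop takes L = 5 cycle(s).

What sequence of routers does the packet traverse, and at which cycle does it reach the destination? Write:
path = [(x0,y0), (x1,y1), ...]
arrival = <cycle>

#0 — 4,5 | c0
#1 — 3,5 | c5 | W
#2 — 3,4 | c10 | S
#3 — 3,3 | c15 | S
#4 — 3,2 | c20 | S
#5 — 3,1 | c25 | S
#6 — 3,0 | c30 | S

path = [(4,5), (3,5), (3,4), (3,3), (3,2), (3,1), (3,0)]
arrival = 30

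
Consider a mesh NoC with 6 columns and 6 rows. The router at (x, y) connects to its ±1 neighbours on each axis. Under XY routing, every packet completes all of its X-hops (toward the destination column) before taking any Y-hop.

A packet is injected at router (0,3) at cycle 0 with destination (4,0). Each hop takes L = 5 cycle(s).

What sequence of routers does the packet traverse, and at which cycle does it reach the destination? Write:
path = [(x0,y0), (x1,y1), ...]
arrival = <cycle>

t=0: at (0,3)
t=5: at (1,3) after E
t=10: at (2,3) after E
t=15: at (3,3) after E
t=20: at (4,3) after E
t=25: at (4,2) after S
t=30: at (4,1) after S
t=35: at (4,0) after S

path = [(0,3), (1,3), (2,3), (3,3), (4,3), (4,2), (4,1), (4,0)]
arrival = 35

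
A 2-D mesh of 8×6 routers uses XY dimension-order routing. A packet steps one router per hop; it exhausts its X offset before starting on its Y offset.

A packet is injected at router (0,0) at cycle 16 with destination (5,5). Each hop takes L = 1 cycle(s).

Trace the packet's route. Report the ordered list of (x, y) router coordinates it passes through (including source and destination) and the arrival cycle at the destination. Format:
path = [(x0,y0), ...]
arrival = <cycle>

hop 0: (0,0) @ cyc 16
hop 1: (1,0) @ cyc 17  [E]
hop 2: (2,0) @ cyc 18  [E]
hop 3: (3,0) @ cyc 19  [E]
hop 4: (4,0) @ cyc 20  [E]
hop 5: (5,0) @ cyc 21  [E]
hop 6: (5,1) @ cyc 22  [N]
hop 7: (5,2) @ cyc 23  [N]
hop 8: (5,3) @ cyc 24  [N]
hop 9: (5,4) @ cyc 25  [N]
hop 10: (5,5) @ cyc 26  [N]

path = [(0,0), (1,0), (2,0), (3,0), (4,0), (5,0), (5,1), (5,2), (5,3), (5,4), (5,5)]
arrival = 26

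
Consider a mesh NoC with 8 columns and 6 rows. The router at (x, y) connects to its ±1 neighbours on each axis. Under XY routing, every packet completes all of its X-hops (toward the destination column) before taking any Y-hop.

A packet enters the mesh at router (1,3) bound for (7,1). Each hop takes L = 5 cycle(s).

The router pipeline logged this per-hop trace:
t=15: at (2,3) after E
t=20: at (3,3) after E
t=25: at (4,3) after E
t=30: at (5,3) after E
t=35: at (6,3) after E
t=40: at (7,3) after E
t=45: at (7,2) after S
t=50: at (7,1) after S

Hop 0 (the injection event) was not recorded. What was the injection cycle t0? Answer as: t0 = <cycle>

t0 = 10

cyc[1] = 15 and cyc[k] = t0 + k·L for every k.
So t0 = 15 − 1·5 = 10.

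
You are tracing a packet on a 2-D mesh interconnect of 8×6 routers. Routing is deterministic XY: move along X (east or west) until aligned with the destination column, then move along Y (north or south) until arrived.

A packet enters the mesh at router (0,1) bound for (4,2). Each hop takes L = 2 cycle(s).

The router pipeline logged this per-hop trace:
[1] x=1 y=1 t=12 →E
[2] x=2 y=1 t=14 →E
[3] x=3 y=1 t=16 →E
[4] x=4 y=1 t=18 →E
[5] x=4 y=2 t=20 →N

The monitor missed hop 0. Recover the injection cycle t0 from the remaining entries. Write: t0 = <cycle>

t0 = 10

At hop 1 the cycle is 12; in general cyc_k = t0 + kL.
t0 = cyc[1] − L = 12 − 2 = 10.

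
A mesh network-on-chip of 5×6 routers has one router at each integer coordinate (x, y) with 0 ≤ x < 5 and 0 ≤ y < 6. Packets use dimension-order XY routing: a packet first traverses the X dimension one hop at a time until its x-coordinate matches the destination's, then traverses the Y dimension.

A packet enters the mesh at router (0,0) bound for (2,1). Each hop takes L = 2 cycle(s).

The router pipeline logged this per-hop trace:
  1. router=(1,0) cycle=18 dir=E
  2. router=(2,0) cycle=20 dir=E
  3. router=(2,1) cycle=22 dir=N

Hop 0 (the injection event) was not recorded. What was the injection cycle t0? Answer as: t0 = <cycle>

t0 = 16

The first recorded entry is hop 1 at cycle 18.
t0 = cyc[1] − L = 18 − 2 = 16.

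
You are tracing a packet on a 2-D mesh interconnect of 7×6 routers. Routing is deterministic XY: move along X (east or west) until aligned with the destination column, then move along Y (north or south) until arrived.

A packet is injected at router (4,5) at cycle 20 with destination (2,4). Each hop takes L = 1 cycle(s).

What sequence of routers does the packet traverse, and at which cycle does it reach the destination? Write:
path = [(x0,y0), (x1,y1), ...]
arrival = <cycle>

path = [(4,5), (3,5), (2,5), (2,4)]
arrival = 23

t=20: at (4,5)
t=21: at (3,5) after W
t=22: at (2,5) after W
t=23: at (2,4) after S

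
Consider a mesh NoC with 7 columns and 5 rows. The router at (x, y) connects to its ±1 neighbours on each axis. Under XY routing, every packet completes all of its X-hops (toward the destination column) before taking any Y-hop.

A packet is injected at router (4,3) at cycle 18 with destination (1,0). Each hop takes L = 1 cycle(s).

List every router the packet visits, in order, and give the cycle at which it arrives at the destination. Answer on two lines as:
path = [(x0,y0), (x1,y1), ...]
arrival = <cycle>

#0 — 4,3 | c18
#1 — 3,3 | c19 | W
#2 — 2,3 | c20 | W
#3 — 1,3 | c21 | W
#4 — 1,2 | c22 | S
#5 — 1,1 | c23 | S
#6 — 1,0 | c24 | S

path = [(4,3), (3,3), (2,3), (1,3), (1,2), (1,1), (1,0)]
arrival = 24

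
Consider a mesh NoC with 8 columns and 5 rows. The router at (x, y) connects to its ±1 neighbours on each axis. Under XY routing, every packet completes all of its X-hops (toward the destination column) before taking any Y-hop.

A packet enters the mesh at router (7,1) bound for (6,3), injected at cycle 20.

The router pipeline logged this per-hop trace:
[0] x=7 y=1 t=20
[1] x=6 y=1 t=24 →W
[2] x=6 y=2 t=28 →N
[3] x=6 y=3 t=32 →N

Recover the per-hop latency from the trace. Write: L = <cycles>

cyc[1] − cyc[0] = 24 − 20 = 4.
One hop costs L cycles, so L = 4.

L = 4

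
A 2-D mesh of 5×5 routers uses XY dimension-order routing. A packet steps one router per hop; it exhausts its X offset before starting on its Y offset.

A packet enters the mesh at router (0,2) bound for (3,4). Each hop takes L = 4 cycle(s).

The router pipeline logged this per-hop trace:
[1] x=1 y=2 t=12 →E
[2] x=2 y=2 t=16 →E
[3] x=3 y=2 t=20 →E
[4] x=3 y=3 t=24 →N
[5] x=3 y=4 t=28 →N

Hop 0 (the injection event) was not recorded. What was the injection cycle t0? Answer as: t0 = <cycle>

t0 = 8

The first recorded entry is hop 1 at cycle 12.
Therefore t0 = 12 − L = 8.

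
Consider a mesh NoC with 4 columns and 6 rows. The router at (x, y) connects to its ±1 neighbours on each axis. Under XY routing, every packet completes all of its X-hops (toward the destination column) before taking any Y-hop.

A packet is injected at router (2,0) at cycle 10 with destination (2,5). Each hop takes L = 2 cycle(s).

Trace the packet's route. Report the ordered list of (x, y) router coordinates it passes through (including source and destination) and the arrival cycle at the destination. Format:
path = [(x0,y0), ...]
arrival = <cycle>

path = [(2,0), (2,1), (2,2), (2,3), (2,4), (2,5)]
arrival = 20

  0. router=(2,0) cycle=10 (inject)
  1. router=(2,1) cycle=12 dir=N
  2. router=(2,2) cycle=14 dir=N
  3. router=(2,3) cycle=16 dir=N
  4. router=(2,4) cycle=18 dir=N
  5. router=(2,5) cycle=20 dir=N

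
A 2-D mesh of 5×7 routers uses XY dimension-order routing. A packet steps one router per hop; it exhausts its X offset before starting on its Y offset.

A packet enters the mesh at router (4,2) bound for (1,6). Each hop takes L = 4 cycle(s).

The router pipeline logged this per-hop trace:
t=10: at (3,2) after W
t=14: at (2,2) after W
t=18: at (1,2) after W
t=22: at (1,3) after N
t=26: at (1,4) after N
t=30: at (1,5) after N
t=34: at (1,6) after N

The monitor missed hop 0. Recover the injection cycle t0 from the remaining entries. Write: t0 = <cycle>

cyc[1] = 10 and cyc[k] = t0 + k·L for every k.
t0 = cyc[1] − L = 10 − 4 = 6.

t0 = 6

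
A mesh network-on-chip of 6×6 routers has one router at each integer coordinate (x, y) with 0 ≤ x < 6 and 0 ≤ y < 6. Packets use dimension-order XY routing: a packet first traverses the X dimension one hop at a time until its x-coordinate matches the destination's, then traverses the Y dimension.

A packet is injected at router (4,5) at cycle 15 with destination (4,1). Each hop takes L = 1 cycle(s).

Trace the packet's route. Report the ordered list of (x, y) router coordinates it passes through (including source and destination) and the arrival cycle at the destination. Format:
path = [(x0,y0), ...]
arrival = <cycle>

hop 0: (4,5) @ cyc 15
hop 1: (4,4) @ cyc 16  [S]
hop 2: (4,3) @ cyc 17  [S]
hop 3: (4,2) @ cyc 18  [S]
hop 4: (4,1) @ cyc 19  [S]

path = [(4,5), (4,4), (4,3), (4,2), (4,1)]
arrival = 19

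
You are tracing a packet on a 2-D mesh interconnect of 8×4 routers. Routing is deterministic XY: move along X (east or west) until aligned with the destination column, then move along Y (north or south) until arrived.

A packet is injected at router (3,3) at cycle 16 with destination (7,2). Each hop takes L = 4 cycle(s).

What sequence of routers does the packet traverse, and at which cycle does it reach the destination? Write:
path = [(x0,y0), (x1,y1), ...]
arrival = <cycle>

#0 — 3,3 | c16
#1 — 4,3 | c20 | E
#2 — 5,3 | c24 | E
#3 — 6,3 | c28 | E
#4 — 7,3 | c32 | E
#5 — 7,2 | c36 | S

path = [(3,3), (4,3), (5,3), (6,3), (7,3), (7,2)]
arrival = 36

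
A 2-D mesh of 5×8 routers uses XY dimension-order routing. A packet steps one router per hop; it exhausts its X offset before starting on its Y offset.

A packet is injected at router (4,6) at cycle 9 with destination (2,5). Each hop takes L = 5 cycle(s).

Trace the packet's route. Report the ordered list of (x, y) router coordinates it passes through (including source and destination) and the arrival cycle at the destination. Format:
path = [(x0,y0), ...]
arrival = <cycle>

src (4,6)  cyc=9
W→(3,6)  cyc=14
W→(2,6)  cyc=19
S→(2,5)  cyc=24

path = [(4,6), (3,6), (2,6), (2,5)]
arrival = 24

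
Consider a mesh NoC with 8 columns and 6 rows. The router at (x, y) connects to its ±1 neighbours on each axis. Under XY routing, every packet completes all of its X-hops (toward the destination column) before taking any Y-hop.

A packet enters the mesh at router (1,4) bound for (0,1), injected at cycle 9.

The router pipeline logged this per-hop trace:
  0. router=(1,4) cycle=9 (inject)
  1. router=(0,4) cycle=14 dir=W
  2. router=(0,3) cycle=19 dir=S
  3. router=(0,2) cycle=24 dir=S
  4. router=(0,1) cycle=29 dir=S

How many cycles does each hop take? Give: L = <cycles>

L = 5

cyc[1] − cyc[0] = 14 − 9 = 5.
Per-hop latency L = Δcyc = 5.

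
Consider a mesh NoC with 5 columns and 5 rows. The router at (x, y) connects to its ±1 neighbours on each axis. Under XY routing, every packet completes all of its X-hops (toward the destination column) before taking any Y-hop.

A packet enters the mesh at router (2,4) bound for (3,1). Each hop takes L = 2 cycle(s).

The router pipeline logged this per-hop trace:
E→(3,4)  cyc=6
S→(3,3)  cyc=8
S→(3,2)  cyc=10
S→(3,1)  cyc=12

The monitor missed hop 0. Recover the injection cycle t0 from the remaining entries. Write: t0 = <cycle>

t0 = 4

At hop 1 the cycle is 6; in general cyc_k = t0 + kL.
Therefore t0 = 6 − L = 4.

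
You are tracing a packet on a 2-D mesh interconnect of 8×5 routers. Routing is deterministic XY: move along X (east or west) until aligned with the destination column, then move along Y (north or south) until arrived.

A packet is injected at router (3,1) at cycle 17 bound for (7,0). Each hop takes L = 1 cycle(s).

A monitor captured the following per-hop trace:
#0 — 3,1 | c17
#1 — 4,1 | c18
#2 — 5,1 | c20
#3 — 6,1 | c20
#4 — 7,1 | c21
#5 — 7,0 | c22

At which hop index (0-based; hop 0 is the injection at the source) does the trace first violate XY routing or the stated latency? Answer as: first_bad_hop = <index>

  1: Δx=+1 Δy=+0 Δt=1 [ok]
  2: Δx=+1 Δy=+0 Δt=2 [BAD: Δcyc=2≠L]

first_bad_hop = 2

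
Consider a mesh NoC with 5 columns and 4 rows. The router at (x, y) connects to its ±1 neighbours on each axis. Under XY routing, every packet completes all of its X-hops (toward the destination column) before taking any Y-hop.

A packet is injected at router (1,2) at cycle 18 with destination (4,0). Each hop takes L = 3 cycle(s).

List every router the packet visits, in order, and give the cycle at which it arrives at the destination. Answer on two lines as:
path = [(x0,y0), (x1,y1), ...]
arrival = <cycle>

t=18: at (1,2)
t=21: at (2,2) after E
t=24: at (3,2) after E
t=27: at (4,2) after E
t=30: at (4,1) after S
t=33: at (4,0) after S

path = [(1,2), (2,2), (3,2), (4,2), (4,1), (4,0)]
arrival = 33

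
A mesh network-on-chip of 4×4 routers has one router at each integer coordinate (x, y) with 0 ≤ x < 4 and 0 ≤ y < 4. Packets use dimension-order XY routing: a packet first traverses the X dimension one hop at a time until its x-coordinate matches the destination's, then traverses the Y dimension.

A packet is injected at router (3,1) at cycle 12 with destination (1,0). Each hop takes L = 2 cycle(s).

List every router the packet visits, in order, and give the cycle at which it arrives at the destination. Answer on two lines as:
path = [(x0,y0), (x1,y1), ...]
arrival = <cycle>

hop 0: (3,1) @ cyc 12
hop 1: (2,1) @ cyc 14  [W]
hop 2: (1,1) @ cyc 16  [W]
hop 3: (1,0) @ cyc 18  [S]

path = [(3,1), (2,1), (1,1), (1,0)]
arrival = 18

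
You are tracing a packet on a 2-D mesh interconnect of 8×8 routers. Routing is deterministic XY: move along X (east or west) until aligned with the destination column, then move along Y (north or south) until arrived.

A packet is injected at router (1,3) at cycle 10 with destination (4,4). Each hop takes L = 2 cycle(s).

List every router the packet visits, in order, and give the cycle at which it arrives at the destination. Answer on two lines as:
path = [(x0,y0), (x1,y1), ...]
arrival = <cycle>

path = [(1,3), (2,3), (3,3), (4,3), (4,4)]
arrival = 18

[0] x=1 y=3 t=10
[1] x=2 y=3 t=12 →E
[2] x=3 y=3 t=14 →E
[3] x=4 y=3 t=16 →E
[4] x=4 y=4 t=18 →N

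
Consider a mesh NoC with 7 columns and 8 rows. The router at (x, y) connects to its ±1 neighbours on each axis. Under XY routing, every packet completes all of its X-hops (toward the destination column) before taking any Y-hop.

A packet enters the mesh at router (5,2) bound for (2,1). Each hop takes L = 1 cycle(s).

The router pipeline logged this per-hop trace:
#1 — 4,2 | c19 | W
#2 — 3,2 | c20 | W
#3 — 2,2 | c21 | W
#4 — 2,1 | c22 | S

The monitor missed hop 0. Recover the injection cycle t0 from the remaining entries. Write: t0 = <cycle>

The first recorded entry is hop 1 at cycle 19.
Subtract one hop: t0 = 19 − 1 = 18.

t0 = 18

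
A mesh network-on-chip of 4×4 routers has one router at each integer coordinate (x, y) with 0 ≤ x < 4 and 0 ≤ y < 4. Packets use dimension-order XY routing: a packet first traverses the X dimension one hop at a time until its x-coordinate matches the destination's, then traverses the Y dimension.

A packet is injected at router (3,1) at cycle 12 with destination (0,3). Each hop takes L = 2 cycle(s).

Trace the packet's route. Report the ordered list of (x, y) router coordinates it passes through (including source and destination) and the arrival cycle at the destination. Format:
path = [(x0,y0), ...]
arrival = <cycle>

path = [(3,1), (2,1), (1,1), (0,1), (0,2), (0,3)]
arrival = 22

[0] x=3 y=1 t=12
[1] x=2 y=1 t=14 →W
[2] x=1 y=1 t=16 →W
[3] x=0 y=1 t=18 →W
[4] x=0 y=2 t=20 →N
[5] x=0 y=3 t=22 →N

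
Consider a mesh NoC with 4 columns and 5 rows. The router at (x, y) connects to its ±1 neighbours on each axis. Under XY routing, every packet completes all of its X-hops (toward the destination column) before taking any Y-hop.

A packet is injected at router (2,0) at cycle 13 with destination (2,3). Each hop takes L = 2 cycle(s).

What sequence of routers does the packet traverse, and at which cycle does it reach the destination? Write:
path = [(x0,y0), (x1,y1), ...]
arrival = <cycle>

path = [(2,0), (2,1), (2,2), (2,3)]
arrival = 19

  0. router=(2,0) cycle=13 (inject)
  1. router=(2,1) cycle=15 dir=N
  2. router=(2,2) cycle=17 dir=N
  3. router=(2,3) cycle=19 dir=N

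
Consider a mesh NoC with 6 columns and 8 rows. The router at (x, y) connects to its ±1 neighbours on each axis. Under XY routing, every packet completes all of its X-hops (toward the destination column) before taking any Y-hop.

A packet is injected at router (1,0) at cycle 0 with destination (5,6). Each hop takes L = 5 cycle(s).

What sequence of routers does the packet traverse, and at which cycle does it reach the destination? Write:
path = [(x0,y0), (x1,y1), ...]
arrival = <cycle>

src (1,0)  cyc=0
E→(2,0)  cyc=5
E→(3,0)  cyc=10
E→(4,0)  cyc=15
E→(5,0)  cyc=20
N→(5,1)  cyc=25
N→(5,2)  cyc=30
N→(5,3)  cyc=35
N→(5,4)  cyc=40
N→(5,5)  cyc=45
N→(5,6)  cyc=50

path = [(1,0), (2,0), (3,0), (4,0), (5,0), (5,1), (5,2), (5,3), (5,4), (5,5), (5,6)]
arrival = 50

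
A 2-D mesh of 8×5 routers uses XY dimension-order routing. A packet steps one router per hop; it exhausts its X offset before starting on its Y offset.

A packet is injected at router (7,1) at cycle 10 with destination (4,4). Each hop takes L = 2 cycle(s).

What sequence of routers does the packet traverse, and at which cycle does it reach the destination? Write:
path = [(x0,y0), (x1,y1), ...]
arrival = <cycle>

path = [(7,1), (6,1), (5,1), (4,1), (4,2), (4,3), (4,4)]
arrival = 22

#0 — 7,1 | c10
#1 — 6,1 | c12 | W
#2 — 5,1 | c14 | W
#3 — 4,1 | c16 | W
#4 — 4,2 | c18 | N
#5 — 4,3 | c20 | N
#6 — 4,4 | c22 | N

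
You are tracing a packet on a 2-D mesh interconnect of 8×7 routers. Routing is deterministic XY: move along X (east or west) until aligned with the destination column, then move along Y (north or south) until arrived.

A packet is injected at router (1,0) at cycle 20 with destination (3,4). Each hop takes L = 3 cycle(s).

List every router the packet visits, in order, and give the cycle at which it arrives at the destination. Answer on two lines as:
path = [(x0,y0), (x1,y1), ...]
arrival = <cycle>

path = [(1,0), (2,0), (3,0), (3,1), (3,2), (3,3), (3,4)]
arrival = 38

[0] x=1 y=0 t=20
[1] x=2 y=0 t=23 →E
[2] x=3 y=0 t=26 →E
[3] x=3 y=1 t=29 →N
[4] x=3 y=2 t=32 →N
[5] x=3 y=3 t=35 →N
[6] x=3 y=4 t=38 →N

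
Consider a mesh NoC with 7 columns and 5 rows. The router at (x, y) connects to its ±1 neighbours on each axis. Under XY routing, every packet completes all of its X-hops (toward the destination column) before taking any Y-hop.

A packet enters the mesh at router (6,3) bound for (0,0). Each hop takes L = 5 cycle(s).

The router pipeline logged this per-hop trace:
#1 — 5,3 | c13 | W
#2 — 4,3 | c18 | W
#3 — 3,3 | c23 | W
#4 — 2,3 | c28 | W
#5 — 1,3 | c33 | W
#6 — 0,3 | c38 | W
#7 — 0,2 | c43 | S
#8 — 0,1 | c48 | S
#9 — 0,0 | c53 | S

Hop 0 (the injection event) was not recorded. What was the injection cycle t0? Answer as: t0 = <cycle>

t0 = 8

The first recorded entry is hop 1 at cycle 13.
Therefore t0 = 13 − L = 8.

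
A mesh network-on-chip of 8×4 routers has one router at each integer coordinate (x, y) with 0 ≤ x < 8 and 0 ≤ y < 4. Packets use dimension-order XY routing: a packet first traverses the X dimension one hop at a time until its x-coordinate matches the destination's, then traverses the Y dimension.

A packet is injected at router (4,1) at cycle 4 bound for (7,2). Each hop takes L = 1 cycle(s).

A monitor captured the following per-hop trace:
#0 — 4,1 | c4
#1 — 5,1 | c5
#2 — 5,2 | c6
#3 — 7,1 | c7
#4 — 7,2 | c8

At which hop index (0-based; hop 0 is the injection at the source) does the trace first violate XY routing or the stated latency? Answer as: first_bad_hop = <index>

hop 1: step (+1,+0), +1 cyc — ok
hop 2: step (+0,+1), +1 cyc — BAD: Y-move but x=5≠7

first_bad_hop = 2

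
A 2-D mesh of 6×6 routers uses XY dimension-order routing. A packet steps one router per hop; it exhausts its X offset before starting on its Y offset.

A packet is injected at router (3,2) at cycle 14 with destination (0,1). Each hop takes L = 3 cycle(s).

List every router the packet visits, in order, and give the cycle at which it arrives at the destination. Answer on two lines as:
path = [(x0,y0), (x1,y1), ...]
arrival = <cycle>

  0. router=(3,2) cycle=14 (inject)
  1. router=(2,2) cycle=17 dir=W
  2. router=(1,2) cycle=20 dir=W
  3. router=(0,2) cycle=23 dir=W
  4. router=(0,1) cycle=26 dir=S

path = [(3,2), (2,2), (1,2), (0,2), (0,1)]
arrival = 26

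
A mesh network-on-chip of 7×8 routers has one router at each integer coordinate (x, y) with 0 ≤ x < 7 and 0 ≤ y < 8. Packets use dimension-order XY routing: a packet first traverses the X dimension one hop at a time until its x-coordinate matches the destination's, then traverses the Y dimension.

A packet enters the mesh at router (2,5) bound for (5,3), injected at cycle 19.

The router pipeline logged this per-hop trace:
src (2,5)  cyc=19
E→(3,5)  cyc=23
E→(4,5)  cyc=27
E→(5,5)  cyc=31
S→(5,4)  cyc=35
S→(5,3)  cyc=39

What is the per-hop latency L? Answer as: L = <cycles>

L = 4

Between hops 0 and 1 the cycle counter advances 23 − 19 = 4.
One hop costs L cycles, so L = 4.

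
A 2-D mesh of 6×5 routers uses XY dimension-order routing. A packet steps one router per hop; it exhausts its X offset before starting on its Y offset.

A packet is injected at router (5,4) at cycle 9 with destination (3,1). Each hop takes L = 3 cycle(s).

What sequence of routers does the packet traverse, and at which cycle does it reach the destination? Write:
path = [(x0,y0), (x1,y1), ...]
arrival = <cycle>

path = [(5,4), (4,4), (3,4), (3,3), (3,2), (3,1)]
arrival = 24

hop 0: (5,4) @ cyc 9
hop 1: (4,4) @ cyc 12  [W]
hop 2: (3,4) @ cyc 15  [W]
hop 3: (3,3) @ cyc 18  [S]
hop 4: (3,2) @ cyc 21  [S]
hop 5: (3,1) @ cyc 24  [S]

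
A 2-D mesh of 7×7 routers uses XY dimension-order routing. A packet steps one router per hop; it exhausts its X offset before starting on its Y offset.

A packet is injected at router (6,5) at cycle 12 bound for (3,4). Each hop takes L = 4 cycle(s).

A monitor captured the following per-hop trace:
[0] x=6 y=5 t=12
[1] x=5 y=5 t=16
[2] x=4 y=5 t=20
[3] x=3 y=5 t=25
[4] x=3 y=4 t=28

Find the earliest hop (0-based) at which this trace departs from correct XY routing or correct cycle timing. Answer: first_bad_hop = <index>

first_bad_hop = 3

  1: Δx=-1 Δy=+0 Δt=4 [ok]
  2: Δx=-1 Δy=+0 Δt=4 [ok]
  3: Δx=-1 Δy=+0 Δt=5 [BAD: Δcyc=5≠L]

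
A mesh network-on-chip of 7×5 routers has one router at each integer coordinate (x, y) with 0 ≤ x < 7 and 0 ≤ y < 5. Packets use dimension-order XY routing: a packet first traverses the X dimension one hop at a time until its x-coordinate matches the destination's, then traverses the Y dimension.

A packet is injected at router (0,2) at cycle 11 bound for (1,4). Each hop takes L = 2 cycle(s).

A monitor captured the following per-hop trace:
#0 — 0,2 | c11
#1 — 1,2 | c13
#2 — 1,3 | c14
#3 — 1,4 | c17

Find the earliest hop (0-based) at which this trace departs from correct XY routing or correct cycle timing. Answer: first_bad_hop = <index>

first_bad_hop = 2

  1: Δx=+1 Δy=+0 Δt=2 [ok]
  2: Δx=+0 Δy=+1 Δt=1 [BAD: Δcyc=1≠L]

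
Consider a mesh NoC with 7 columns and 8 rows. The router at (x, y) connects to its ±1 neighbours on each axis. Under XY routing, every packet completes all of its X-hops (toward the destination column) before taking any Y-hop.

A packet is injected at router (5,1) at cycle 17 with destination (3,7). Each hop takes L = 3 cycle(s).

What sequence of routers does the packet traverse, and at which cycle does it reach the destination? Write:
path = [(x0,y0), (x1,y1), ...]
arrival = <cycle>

path = [(5,1), (4,1), (3,1), (3,2), (3,3), (3,4), (3,5), (3,6), (3,7)]
arrival = 41

hop 0: (5,1) @ cyc 17
hop 1: (4,1) @ cyc 20  [W]
hop 2: (3,1) @ cyc 23  [W]
hop 3: (3,2) @ cyc 26  [N]
hop 4: (3,3) @ cyc 29  [N]
hop 5: (3,4) @ cyc 32  [N]
hop 6: (3,5) @ cyc 35  [N]
hop 7: (3,6) @ cyc 38  [N]
hop 8: (3,7) @ cyc 41  [N]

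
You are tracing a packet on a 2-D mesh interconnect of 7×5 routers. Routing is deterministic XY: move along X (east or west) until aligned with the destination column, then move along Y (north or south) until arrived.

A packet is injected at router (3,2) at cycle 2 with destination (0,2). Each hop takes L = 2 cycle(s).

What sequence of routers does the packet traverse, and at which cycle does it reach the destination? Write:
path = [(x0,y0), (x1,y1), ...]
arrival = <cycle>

src (3,2)  cyc=2
W→(2,2)  cyc=4
W→(1,2)  cyc=6
W→(0,2)  cyc=8

path = [(3,2), (2,2), (1,2), (0,2)]
arrival = 8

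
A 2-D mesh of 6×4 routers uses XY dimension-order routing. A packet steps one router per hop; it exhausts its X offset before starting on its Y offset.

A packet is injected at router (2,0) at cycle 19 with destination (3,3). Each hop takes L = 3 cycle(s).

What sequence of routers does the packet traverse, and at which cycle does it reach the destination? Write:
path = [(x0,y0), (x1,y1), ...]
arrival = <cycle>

t=19: at (2,0)
t=22: at (3,0) after E
t=25: at (3,1) after N
t=28: at (3,2) after N
t=31: at (3,3) after N

path = [(2,0), (3,0), (3,1), (3,2), (3,3)]
arrival = 31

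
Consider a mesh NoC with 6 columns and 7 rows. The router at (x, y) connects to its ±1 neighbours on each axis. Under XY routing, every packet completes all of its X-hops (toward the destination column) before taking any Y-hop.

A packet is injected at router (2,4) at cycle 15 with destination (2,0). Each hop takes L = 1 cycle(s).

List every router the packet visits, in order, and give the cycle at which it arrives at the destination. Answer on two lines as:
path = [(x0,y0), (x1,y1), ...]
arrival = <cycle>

t=15: at (2,4)
t=16: at (2,3) after S
t=17: at (2,2) after S
t=18: at (2,1) after S
t=19: at (2,0) after S

path = [(2,4), (2,3), (2,2), (2,1), (2,0)]
arrival = 19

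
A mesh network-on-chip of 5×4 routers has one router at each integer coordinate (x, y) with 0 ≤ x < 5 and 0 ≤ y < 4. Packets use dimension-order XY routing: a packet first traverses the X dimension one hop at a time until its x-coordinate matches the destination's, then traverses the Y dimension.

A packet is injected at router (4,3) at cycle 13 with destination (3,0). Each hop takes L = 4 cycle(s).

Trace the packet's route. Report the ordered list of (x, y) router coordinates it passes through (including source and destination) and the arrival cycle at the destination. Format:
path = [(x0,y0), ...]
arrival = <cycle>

[0] x=4 y=3 t=13
[1] x=3 y=3 t=17 →W
[2] x=3 y=2 t=21 →S
[3] x=3 y=1 t=25 →S
[4] x=3 y=0 t=29 →S

path = [(4,3), (3,3), (3,2), (3,1), (3,0)]
arrival = 29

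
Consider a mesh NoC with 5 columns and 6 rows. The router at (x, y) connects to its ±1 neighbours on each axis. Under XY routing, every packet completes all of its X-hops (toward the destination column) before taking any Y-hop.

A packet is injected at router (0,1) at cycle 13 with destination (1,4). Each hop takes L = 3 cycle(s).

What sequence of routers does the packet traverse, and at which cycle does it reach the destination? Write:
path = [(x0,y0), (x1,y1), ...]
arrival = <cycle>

hop 0: (0,1) @ cyc 13
hop 1: (1,1) @ cyc 16  [E]
hop 2: (1,2) @ cyc 19  [N]
hop 3: (1,3) @ cyc 22  [N]
hop 4: (1,4) @ cyc 25  [N]

path = [(0,1), (1,1), (1,2), (1,3), (1,4)]
arrival = 25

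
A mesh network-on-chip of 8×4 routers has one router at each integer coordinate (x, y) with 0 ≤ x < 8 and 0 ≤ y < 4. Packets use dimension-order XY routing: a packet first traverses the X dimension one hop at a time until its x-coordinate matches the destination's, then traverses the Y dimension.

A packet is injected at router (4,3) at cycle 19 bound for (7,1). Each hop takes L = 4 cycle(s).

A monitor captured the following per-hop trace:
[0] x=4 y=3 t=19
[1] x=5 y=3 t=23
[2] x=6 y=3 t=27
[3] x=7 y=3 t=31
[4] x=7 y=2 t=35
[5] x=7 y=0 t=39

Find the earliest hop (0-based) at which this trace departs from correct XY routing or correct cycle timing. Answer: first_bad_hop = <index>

first_bad_hop = 5

[1] (+1,+0) / 4c ⇒ ok
[2] (+1,+0) / 4c ⇒ ok
[3] (+1,+0) / 4c ⇒ ok
[4] (+0,-1) / 4c ⇒ ok
[5] (+0,-2) / 4c ⇒ BAD: non-unit step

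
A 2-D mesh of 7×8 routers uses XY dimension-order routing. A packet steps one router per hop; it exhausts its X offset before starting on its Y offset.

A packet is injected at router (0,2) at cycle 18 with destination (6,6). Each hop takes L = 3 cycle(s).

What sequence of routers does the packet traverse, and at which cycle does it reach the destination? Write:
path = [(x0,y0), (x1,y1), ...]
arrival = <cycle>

src (0,2)  cyc=18
E→(1,2)  cyc=21
E→(2,2)  cyc=24
E→(3,2)  cyc=27
E→(4,2)  cyc=30
E→(5,2)  cyc=33
E→(6,2)  cyc=36
N→(6,3)  cyc=39
N→(6,4)  cyc=42
N→(6,5)  cyc=45
N→(6,6)  cyc=48

path = [(0,2), (1,2), (2,2), (3,2), (4,2), (5,2), (6,2), (6,3), (6,4), (6,5), (6,6)]
arrival = 48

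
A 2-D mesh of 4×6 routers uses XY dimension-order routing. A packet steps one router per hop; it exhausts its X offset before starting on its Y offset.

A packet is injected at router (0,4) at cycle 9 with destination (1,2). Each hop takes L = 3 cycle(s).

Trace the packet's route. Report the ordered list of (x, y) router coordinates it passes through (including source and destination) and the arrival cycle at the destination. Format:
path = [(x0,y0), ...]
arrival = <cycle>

path = [(0,4), (1,4), (1,3), (1,2)]
arrival = 18

  0. router=(0,4) cycle=9 (inject)
  1. router=(1,4) cycle=12 dir=E
  2. router=(1,3) cycle=15 dir=S
  3. router=(1,2) cycle=18 dir=S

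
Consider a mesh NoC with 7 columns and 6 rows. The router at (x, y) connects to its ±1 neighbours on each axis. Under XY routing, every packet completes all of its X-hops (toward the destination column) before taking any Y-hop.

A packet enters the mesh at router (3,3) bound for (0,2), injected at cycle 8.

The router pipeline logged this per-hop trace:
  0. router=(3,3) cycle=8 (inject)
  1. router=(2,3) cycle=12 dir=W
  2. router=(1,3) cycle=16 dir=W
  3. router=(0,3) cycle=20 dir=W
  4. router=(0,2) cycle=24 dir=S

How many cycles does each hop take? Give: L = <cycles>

L = 4

cyc[1] − cyc[0] = 12 − 8 = 4.
Per-hop latency L = Δcyc = 4.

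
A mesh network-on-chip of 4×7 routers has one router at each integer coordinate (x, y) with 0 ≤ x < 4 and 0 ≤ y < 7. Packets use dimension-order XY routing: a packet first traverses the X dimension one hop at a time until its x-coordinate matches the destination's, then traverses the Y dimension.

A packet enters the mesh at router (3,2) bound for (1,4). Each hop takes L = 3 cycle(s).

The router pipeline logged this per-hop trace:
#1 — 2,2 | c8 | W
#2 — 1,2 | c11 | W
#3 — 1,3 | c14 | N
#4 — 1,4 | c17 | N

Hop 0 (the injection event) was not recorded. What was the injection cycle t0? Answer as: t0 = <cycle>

t0 = 5

Hop 1 reached at cycle 8; hop k is at t0 + k·L.
So t0 = 8 − 1·3 = 5.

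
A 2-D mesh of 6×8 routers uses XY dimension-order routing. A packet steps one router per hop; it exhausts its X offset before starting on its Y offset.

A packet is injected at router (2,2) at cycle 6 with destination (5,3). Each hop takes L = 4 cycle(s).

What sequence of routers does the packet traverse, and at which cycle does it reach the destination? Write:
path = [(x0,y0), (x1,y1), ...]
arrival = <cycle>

[0] x=2 y=2 t=6
[1] x=3 y=2 t=10 →E
[2] x=4 y=2 t=14 →E
[3] x=5 y=2 t=18 →E
[4] x=5 y=3 t=22 →N

path = [(2,2), (3,2), (4,2), (5,2), (5,3)]
arrival = 22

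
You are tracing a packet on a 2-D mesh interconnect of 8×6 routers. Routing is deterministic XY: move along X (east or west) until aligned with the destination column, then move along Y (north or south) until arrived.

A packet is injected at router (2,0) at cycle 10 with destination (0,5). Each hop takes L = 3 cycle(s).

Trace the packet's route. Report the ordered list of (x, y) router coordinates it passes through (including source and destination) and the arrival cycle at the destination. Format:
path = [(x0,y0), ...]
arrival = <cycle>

#0 — 2,0 | c10
#1 — 1,0 | c13 | W
#2 — 0,0 | c16 | W
#3 — 0,1 | c19 | N
#4 — 0,2 | c22 | N
#5 — 0,3 | c25 | N
#6 — 0,4 | c28 | N
#7 — 0,5 | c31 | N

path = [(2,0), (1,0), (0,0), (0,1), (0,2), (0,3), (0,4), (0,5)]
arrival = 31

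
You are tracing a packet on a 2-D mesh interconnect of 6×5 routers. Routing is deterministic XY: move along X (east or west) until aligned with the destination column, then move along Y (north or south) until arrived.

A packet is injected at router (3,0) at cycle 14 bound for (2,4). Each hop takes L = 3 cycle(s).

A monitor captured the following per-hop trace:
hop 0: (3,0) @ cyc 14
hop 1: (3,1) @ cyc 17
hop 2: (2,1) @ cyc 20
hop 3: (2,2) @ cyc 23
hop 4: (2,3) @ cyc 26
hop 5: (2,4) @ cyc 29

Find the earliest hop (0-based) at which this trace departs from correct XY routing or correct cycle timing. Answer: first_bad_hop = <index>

hop 1: step (+0,+1), +3 cyc — BAD: Y-move but x=3≠2

first_bad_hop = 1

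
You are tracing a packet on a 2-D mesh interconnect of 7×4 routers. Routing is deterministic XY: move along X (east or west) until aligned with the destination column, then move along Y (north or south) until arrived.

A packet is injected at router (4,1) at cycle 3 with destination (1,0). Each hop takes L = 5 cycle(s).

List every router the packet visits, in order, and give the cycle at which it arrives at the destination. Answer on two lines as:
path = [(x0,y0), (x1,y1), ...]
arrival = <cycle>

hop 0: (4,1) @ cyc 3
hop 1: (3,1) @ cyc 8  [W]
hop 2: (2,1) @ cyc 13  [W]
hop 3: (1,1) @ cyc 18  [W]
hop 4: (1,0) @ cyc 23  [S]

path = [(4,1), (3,1), (2,1), (1,1), (1,0)]
arrival = 23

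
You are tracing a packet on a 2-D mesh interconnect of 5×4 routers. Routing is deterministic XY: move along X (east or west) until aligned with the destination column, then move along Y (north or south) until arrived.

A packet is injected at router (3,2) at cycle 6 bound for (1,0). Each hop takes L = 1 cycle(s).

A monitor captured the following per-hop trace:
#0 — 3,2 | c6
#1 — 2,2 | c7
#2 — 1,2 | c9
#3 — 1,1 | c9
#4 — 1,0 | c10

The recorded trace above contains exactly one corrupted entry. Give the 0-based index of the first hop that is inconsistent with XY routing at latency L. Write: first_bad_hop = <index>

first_bad_hop = 2

[1] (-1,+0) / 1c ⇒ ok
[2] (-1,+0) / 2c ⇒ BAD: Δcyc=2≠L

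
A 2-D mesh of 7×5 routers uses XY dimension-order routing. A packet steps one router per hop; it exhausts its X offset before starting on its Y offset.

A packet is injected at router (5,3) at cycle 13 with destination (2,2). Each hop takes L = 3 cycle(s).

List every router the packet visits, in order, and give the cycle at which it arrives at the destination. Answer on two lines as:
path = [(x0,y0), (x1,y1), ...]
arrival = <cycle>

src (5,3)  cyc=13
W→(4,3)  cyc=16
W→(3,3)  cyc=19
W→(2,3)  cyc=22
S→(2,2)  cyc=25

path = [(5,3), (4,3), (3,3), (2,3), (2,2)]
arrival = 25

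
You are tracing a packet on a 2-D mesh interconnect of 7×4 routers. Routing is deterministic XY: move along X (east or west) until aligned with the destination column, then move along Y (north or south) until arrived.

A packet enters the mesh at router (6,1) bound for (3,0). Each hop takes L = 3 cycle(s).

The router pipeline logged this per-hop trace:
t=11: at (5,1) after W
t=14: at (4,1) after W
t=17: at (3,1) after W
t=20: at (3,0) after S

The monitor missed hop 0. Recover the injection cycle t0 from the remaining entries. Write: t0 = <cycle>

cyc[1] = 11 and cyc[k] = t0 + k·L for every k.
Therefore t0 = 11 − L = 8.

t0 = 8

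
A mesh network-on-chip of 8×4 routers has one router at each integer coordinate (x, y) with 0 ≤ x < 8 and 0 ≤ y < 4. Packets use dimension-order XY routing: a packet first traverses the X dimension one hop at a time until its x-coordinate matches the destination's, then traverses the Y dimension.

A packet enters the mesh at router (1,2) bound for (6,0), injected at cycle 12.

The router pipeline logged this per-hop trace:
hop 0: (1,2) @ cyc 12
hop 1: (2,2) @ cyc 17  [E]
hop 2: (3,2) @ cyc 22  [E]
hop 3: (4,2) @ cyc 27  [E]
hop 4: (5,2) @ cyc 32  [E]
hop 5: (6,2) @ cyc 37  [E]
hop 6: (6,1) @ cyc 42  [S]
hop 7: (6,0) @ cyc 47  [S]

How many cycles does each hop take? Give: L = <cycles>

L = 5

Between hops 0 and 1 the cycle counter advances 17 − 12 = 5.
One hop costs L cycles, so L = 5.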